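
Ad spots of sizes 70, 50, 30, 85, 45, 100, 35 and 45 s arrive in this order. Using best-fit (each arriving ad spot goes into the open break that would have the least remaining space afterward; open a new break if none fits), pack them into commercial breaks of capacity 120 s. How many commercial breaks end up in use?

  70 → break 1 (new)  [load 70/120]
  50 → break 1  [load 120/120]
  30 → break 2 (new)  [load 30/120]
  85 → break 2  [load 115/120]
  45 → break 3 (new)  [load 45/120]
  100 → break 4 (new)  [load 100/120]
  35 → break 3  [load 80/120]
  45 → break 5 (new)  [load 45/120]
5 commercial breaks opened.

5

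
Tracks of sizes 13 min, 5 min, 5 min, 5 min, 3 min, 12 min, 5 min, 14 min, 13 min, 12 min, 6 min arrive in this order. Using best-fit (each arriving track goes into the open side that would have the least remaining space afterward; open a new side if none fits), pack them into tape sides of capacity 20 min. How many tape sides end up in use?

6

  13 → side 1 (new)  [load 13/20]
  5 → side 1  [load 18/20]
  5 → side 2 (new)  [load 5/20]
  5 → side 2  [load 10/20]
  3 → side 2  [load 13/20]
  12 → side 3 (new)  [load 12/20]
  5 → side 2  [load 18/20]
  14 → side 4 (new)  [load 14/20]
  13 → side 5 (new)  [load 13/20]
  12 → side 6 (new)  [load 12/20]
  6 → side 4  [load 20/20]
6 tape sides opened.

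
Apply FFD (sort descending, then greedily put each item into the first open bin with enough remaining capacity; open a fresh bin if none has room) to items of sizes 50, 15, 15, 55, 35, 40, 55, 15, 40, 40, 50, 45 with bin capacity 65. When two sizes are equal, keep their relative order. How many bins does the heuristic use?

Sorted descending: 55, 55, 50, 50, 45, 40, 40, 40, 35, 15, 15, 15.
  55 → bin 1 (new)  [load 55/65]
  55 → bin 2 (new)  [load 55/65]
  50 → bin 3 (new)  [load 50/65]
  50 → bin 4 (new)  [load 50/65]
  45 → bin 5 (new)  [load 45/65]
  40 → bin 6 (new)  [load 40/65]
  40 → bin 7 (new)  [load 40/65]
  40 → bin 8 (new)  [load 40/65]
  35 → bin 9 (new)  [load 35/65]
  15 → bin 3  [load 65/65]
  15 → bin 4  [load 65/65]
  15 → bin 5  [load 60/65]
9 bins opened.

9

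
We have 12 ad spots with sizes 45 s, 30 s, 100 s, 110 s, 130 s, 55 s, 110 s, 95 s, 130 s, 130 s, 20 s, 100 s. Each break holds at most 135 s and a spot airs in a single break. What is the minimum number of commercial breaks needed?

Total = 130 + 130 + 130 + 110 + 110 + 100 + 100 + 95 + 55 + 45 + 30 + 20 = 1055 s.
Lower bound: ⌈1055/135⌉ = 8 commercial breaks.
A packing using 9 commercial breaks:
  break 1: 130 = 130
  break 2: 130 = 130
  break 3: 130 = 130
  break 4: 110 + 20 = 130
  break 5: 110 = 110
  break 6: 100 + 30 = 130
  break 7: 100 = 100
  break 8: 95 = 95
  break 9: 55 + 45 = 100
No arrangement into 8 commercial breaks stays within capacity, so 9 is optimal.

9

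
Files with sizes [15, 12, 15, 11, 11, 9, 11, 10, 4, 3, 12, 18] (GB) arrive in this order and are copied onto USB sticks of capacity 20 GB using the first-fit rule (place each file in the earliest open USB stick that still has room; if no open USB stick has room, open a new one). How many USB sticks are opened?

9

  15 → USB stick 1 (new)  [load 15/20]
  12 → USB stick 2 (new)  [load 12/20]
  15 → USB stick 3 (new)  [load 15/20]
  11 → USB stick 4 (new)  [load 11/20]
  11 → USB stick 5 (new)  [load 11/20]
  9 → USB stick 4  [load 20/20]
  11 → USB stick 6 (new)  [load 11/20]
  10 → USB stick 7 (new)  [load 10/20]
  4 → USB stick 1  [load 19/20]
  3 → USB stick 2  [load 15/20]
  12 → USB stick 8 (new)  [load 12/20]
  18 → USB stick 9 (new)  [load 18/20]
9 USB sticks opened.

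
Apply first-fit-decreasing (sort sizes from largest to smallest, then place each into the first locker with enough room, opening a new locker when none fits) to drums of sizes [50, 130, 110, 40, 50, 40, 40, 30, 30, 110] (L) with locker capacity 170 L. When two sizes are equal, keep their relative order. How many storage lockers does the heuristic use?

Sorted descending: 130, 110, 110, 50, 50, 40, 40, 40, 30, 30.
  130 → locker 1 (new)  [load 130/170]
  110 → locker 2 (new)  [load 110/170]
  110 → locker 3 (new)  [load 110/170]
  50 → locker 2  [load 160/170]
  50 → locker 3  [load 160/170]
  40 → locker 1  [load 170/170]
  40 → locker 4 (new)  [load 40/170]
  40 → locker 4  [load 80/170]
  30 → locker 4  [load 110/170]
  30 → locker 4  [load 140/170]
4 storage lockers opened.

4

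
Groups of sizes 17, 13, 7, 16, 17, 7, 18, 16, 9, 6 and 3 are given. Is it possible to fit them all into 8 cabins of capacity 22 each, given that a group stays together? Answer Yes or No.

A valid assignment using 7 cabins:
  cabin 1: 18 + 3 = 21
  cabin 2: 17 = 17
  cabin 3: 17 = 17
  cabin 4: 16 + 6 = 22
  cabin 5: 16 = 16
  cabin 6: 13 + 9 = 22
  cabin 7: 7 + 7 = 14
That uses only 7 ≤ 8, so 8 cabins are enough.

Yes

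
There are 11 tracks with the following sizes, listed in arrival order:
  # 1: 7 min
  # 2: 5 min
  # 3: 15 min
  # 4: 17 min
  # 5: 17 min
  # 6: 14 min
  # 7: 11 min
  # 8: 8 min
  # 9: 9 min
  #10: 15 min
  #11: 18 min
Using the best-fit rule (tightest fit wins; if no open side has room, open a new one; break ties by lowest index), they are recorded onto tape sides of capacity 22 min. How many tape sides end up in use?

  7 → side 1 (new)  [load 7/22]
  5 → side 1  [load 12/22]
  15 → side 2 (new)  [load 15/22]
  17 → side 3 (new)  [load 17/22]
  17 → side 4 (new)  [load 17/22]
  14 → side 5 (new)  [load 14/22]
  11 → side 6 (new)  [load 11/22]
  8 → side 5  [load 22/22]
  9 → side 1  [load 21/22]
  15 → side 7 (new)  [load 15/22]
  18 → side 8 (new)  [load 18/22]
8 tape sides opened.

8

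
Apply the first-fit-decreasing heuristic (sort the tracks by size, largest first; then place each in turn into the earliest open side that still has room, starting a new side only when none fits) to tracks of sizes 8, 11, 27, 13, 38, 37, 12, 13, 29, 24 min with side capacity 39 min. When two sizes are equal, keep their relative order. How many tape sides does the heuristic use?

6

Sorted descending: 38, 37, 29, 27, 24, 13, 13, 12, 11, 8.
  38 → side 1 (new)  [load 38/39]
  37 → side 2 (new)  [load 37/39]
  29 → side 3 (new)  [load 29/39]
  27 → side 4 (new)  [load 27/39]
  24 → side 5 (new)  [load 24/39]
  13 → side 5  [load 37/39]
  13 → side 6 (new)  [load 13/39]
  12 → side 4  [load 39/39]
  11 → side 6  [load 24/39]
  8 → side 3  [load 37/39]
6 tape sides opened.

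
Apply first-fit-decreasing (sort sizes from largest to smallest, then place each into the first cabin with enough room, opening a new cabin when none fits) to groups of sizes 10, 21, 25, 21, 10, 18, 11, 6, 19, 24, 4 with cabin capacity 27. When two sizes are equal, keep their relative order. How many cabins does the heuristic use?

8

Sorted descending: 25, 24, 21, 21, 19, 18, 11, 10, 10, 6, 4.
  25 → cabin 1 (new)  [load 25/27]
  24 → cabin 2 (new)  [load 24/27]
  21 → cabin 3 (new)  [load 21/27]
  21 → cabin 4 (new)  [load 21/27]
  19 → cabin 5 (new)  [load 19/27]
  18 → cabin 6 (new)  [load 18/27]
  11 → cabin 7 (new)  [load 11/27]
  10 → cabin 7  [load 21/27]
  10 → cabin 8 (new)  [load 10/27]
  6 → cabin 3  [load 27/27]
  4 → cabin 4  [load 25/27]
8 cabins opened.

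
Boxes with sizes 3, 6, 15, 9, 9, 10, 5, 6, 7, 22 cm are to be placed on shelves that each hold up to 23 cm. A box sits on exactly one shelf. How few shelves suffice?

Total = 22 + 15 + 10 + 9 + 9 + 7 + 6 + 6 + 5 + 3 = 92 cm.
Lower bound: ⌈92/23⌉ = 4 shelves.
A packing using 5 shelves:
  shelf 1: 22 = 22
  shelf 2: 15 + 7 = 22
  shelf 3: 10 + 9 + 3 = 22
  shelf 4: 9 + 6 + 6 = 21
  shelf 5: 5 = 5
No arrangement into 4 shelves stays within capacity, so 5 is optimal.

5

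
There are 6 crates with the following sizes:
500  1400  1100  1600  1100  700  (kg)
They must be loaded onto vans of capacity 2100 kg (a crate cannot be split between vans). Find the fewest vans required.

Total = 1600 + 1400 + 1100 + 1100 + 700 + 500 = 6400 kg.
Lower bound: ⌈6400/2100⌉ = 4 vans.
A packing using 4 vans:
  van 1: 1600 + 500 = 2100
  van 2: 1400 + 700 = 2100
  van 3: 1100 = 1100
  van 4: 1100 = 1100
This matches the lower bound, so 4 is optimal.

4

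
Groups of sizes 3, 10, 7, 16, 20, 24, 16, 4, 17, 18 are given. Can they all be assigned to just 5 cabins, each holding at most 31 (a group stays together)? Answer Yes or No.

No

Total = 135; ⌈135/31⌉ = 5.
6 groups each exceed half the capacity and cannot share a cabin, forcing at least 6 cabins.
At least 6 cabins are required, but only 5 are allowed.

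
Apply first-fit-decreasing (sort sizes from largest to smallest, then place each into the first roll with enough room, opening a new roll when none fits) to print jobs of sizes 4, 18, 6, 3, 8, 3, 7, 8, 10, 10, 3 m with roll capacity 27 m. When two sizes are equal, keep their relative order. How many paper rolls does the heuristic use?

3

Sorted descending: 18, 10, 10, 8, 8, 7, 6, 4, 3, 3, 3.
  18 → roll 1 (new)  [load 18/27]
  10 → roll 2 (new)  [load 10/27]
  10 → roll 2  [load 20/27]
  8 → roll 1  [load 26/27]
  8 → roll 3 (new)  [load 8/27]
  7 → roll 2  [load 27/27]
  6 → roll 3  [load 14/27]
  4 → roll 3  [load 18/27]
  3 → roll 3  [load 21/27]
  3 → roll 3  [load 24/27]
  3 → roll 3  [load 27/27]
3 paper rolls opened.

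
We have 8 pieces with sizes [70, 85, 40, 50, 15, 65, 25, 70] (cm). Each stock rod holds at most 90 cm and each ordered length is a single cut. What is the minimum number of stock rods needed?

Total = 85 + 70 + 70 + 65 + 50 + 40 + 25 + 15 = 420 cm.
Lower bound: ⌈420/90⌉ = 5 stock rods.
A packing using 5 stock rods:
  stock rod 1: 85 = 85
  stock rod 2: 70 + 15 = 85
  stock rod 3: 70 = 70
  stock rod 4: 65 + 25 = 90
  stock rod 5: 50 + 40 = 90
This matches the lower bound, so 5 is optimal.

5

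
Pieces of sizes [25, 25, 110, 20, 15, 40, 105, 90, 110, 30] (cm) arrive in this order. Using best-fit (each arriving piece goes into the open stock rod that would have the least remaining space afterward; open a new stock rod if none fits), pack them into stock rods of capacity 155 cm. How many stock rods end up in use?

  25 → stock rod 1 (new)  [load 25/155]
  25 → stock rod 1  [load 50/155]
  110 → stock rod 2 (new)  [load 110/155]
  20 → stock rod 2  [load 130/155]
  15 → stock rod 2  [load 145/155]
  40 → stock rod 1  [load 90/155]
  105 → stock rod 3 (new)  [load 105/155]
  90 → stock rod 4 (new)  [load 90/155]
  110 → stock rod 5 (new)  [load 110/155]
  30 → stock rod 5  [load 140/155]
5 stock rods opened.

5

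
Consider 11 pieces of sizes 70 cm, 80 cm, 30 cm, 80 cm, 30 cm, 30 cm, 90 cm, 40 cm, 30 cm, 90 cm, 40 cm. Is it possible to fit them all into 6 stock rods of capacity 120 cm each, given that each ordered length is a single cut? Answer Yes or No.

A valid assignment using 6 stock rods:
  stock rod 1: 90 + 30 = 120
  stock rod 2: 90 + 30 = 120
  stock rod 3: 80 + 40 = 120
  stock rod 4: 80 + 40 = 120
  stock rod 5: 70 + 30 = 100
  stock rod 6: 30 = 30
Every load is within 120 cm, so 6 stock rods suffice.

Yes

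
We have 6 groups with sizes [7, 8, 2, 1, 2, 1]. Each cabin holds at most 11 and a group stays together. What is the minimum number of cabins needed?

2

Total = 8 + 7 + 2 + 2 + 1 + 1 = 21.
Lower bound: ⌈21/11⌉ = 2 cabins.
A packing using 2 cabins:
  cabin 1: 8 + 2 + 1 = 11
  cabin 2: 7 + 2 + 1 = 10
This matches the lower bound, so 2 is optimal.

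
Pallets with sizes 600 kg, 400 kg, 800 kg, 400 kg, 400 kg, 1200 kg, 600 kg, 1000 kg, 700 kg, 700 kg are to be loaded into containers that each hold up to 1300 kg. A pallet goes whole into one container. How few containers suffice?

Total = 1200 + 1000 + 800 + 700 + 700 + 600 + 600 + 400 + 400 + 400 = 6800 kg.
Lower bound: ⌈6800/1300⌉ = 6 containers.
A packing using 6 containers:
  container 1: 1200 = 1200
  container 2: 1000 = 1000
  container 3: 800 + 400 = 1200
  container 4: 700 + 600 = 1300
  container 5: 700 + 600 = 1300
  container 6: 400 + 400 = 800
This matches the lower bound, so 6 is optimal.

6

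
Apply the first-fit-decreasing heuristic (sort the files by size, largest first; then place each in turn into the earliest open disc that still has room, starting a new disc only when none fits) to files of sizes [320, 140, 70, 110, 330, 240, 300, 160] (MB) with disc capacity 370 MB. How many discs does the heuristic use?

5

Sorted descending: 330, 320, 300, 240, 160, 140, 110, 70.
  330 → disc 1 (new)  [load 330/370]
  320 → disc 2 (new)  [load 320/370]
  300 → disc 3 (new)  [load 300/370]
  240 → disc 4 (new)  [load 240/370]
  160 → disc 5 (new)  [load 160/370]
  140 → disc 5  [load 300/370]
  110 → disc 4  [load 350/370]
  70 → disc 3  [load 370/370]
5 discs opened.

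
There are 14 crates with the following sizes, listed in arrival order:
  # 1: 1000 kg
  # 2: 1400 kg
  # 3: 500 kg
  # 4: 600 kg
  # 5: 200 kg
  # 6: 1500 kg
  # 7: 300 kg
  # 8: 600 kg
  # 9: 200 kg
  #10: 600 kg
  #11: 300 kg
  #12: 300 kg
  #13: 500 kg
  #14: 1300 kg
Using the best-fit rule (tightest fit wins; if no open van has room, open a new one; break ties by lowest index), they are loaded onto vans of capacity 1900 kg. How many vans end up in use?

  1000 → van 1 (new)  [load 1000/1900]
  1400 → van 2 (new)  [load 1400/1900]
  500 → van 2  [load 1900/1900]
  600 → van 1  [load 1600/1900]
  200 → van 1  [load 1800/1900]
  1500 → van 3 (new)  [load 1500/1900]
  300 → van 3  [load 1800/1900]
  600 → van 4 (new)  [load 600/1900]
  200 → van 4  [load 800/1900]
  600 → van 4  [load 1400/1900]
  300 → van 4  [load 1700/1900]
  300 → van 5 (new)  [load 300/1900]
  500 → van 5  [load 800/1900]
  1300 → van 6 (new)  [load 1300/1900]
6 vans opened.

6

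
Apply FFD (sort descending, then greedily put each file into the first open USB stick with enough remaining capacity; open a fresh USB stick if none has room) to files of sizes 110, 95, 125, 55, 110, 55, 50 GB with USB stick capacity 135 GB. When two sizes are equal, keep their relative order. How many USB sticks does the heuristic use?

6

Sorted descending: 125, 110, 110, 95, 55, 55, 50.
  125 → USB stick 1 (new)  [load 125/135]
  110 → USB stick 2 (new)  [load 110/135]
  110 → USB stick 3 (new)  [load 110/135]
  95 → USB stick 4 (new)  [load 95/135]
  55 → USB stick 5 (new)  [load 55/135]
  55 → USB stick 5  [load 110/135]
  50 → USB stick 6 (new)  [load 50/135]
6 USB sticks opened.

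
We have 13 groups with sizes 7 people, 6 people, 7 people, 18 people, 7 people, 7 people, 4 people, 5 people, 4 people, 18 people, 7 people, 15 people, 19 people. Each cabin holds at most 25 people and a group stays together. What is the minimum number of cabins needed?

Total = 19 + 18 + 18 + 15 + 7 + 7 + 7 + 7 + 7 + 6 + 5 + 4 + 4 = 124 people.
Lower bound: ⌈124/25⌉ = 5 cabins.
A packing using 5 cabins:
  cabin 1: 19 + 6 = 25
  cabin 2: 18 + 7 = 25
  cabin 3: 18 + 7 = 25
  cabin 4: 15 + 5 + 4 = 24
  cabin 5: 7 + 7 + 7 + 4 = 25
This matches the lower bound, so 5 is optimal.

5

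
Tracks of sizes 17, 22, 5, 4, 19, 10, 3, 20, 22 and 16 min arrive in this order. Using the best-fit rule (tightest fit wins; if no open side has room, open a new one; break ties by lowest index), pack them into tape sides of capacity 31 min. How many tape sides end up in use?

6

  17 → side 1 (new)  [load 17/31]
  22 → side 2 (new)  [load 22/31]
  5 → side 2  [load 27/31]
  4 → side 2  [load 31/31]
  19 → side 3 (new)  [load 19/31]
  10 → side 3  [load 29/31]
  3 → side 1  [load 20/31]
  20 → side 4 (new)  [load 20/31]
  22 → side 5 (new)  [load 22/31]
  16 → side 6 (new)  [load 16/31]
6 tape sides opened.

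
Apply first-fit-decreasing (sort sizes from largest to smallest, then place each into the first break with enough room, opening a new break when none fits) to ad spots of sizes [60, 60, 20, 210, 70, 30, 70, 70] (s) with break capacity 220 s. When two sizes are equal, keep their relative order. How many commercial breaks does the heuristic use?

3

Sorted descending: 210, 70, 70, 70, 60, 60, 30, 20.
  210 → break 1 (new)  [load 210/220]
  70 → break 2 (new)  [load 70/220]
  70 → break 2  [load 140/220]
  70 → break 2  [load 210/220]
  60 → break 3 (new)  [load 60/220]
  60 → break 3  [load 120/220]
  30 → break 3  [load 150/220]
  20 → break 3  [load 170/220]
3 commercial breaks opened.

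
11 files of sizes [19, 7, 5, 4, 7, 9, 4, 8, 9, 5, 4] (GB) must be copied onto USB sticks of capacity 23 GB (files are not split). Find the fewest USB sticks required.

4

Total = 19 + 9 + 9 + 8 + 7 + 7 + 5 + 5 + 4 + 4 + 4 = 81 GB.
Lower bound: ⌈81/23⌉ = 4 USB sticks.
A packing using 4 USB sticks:
  USB stick 1: 19 + 4 = 23
  USB stick 2: 9 + 9 + 5 = 23
  USB stick 3: 8 + 7 + 7 = 22
  USB stick 4: 5 + 4 + 4 = 13
This matches the lower bound, so 4 is optimal.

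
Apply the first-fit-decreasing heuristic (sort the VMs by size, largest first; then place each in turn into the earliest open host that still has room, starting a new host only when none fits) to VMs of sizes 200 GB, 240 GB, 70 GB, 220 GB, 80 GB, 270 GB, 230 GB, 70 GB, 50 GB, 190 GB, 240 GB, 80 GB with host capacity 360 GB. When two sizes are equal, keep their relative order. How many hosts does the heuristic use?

Sorted descending: 270, 240, 240, 230, 220, 200, 190, 80, 80, 70, 70, 50.
  270 → host 1 (new)  [load 270/360]
  240 → host 2 (new)  [load 240/360]
  240 → host 3 (new)  [load 240/360]
  230 → host 4 (new)  [load 230/360]
  220 → host 5 (new)  [load 220/360]
  200 → host 6 (new)  [load 200/360]
  190 → host 7 (new)  [load 190/360]
  80 → host 1  [load 350/360]
  80 → host 2  [load 320/360]
  70 → host 3  [load 310/360]
  70 → host 4  [load 300/360]
  50 → host 3  [load 360/360]
7 hosts opened.

7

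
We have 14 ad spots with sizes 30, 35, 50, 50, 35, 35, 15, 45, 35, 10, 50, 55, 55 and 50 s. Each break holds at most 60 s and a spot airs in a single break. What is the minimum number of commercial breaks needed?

Total = 55 + 55 + 50 + 50 + 50 + 50 + 45 + 35 + 35 + 35 + 35 + 30 + 15 + 10 = 550 s.
Lower bound: ⌈550/60⌉ = 10 commercial breaks.
Also, 11 ad spots each exceed 30 s, and no two of those can share a break, so at least 11 commercial breaks are needed.
A packing using 12 commercial breaks:
  break 1: 55 = 55
  break 2: 55 = 55
  break 3: 50 + 10 = 60
  break 4: 50 = 50
  break 5: 50 = 50
  break 6: 50 = 50
  break 7: 45 + 15 = 60
  break 8: 35 = 35
  break 9: 35 = 35
  break 10: 35 = 35
  break 11: 35 = 35
  break 12: 30 = 30
No arrangement into 11 commercial breaks stays within capacity, so 12 is optimal.

12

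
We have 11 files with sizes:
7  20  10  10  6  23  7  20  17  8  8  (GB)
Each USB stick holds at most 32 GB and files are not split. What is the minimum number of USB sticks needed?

5

Total = 23 + 20 + 20 + 17 + 10 + 10 + 8 + 8 + 7 + 7 + 6 = 136 GB.
Lower bound: ⌈136/32⌉ = 5 USB sticks.
A packing using 5 USB sticks:
  USB stick 1: 23 + 8 = 31
  USB stick 2: 20 + 10 = 30
  USB stick 3: 20 + 10 = 30
  USB stick 4: 17 + 8 + 7 = 32
  USB stick 5: 7 + 6 = 13
This matches the lower bound, so 5 is optimal.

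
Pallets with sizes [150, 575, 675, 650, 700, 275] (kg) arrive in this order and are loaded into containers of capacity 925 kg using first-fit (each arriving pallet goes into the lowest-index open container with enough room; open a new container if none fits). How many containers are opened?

4

  150 → container 1 (new)  [load 150/925]
  575 → container 1  [load 725/925]
  675 → container 2 (new)  [load 675/925]
  650 → container 3 (new)  [load 650/925]
  700 → container 4 (new)  [load 700/925]
  275 → container 3  [load 925/925]
4 containers opened.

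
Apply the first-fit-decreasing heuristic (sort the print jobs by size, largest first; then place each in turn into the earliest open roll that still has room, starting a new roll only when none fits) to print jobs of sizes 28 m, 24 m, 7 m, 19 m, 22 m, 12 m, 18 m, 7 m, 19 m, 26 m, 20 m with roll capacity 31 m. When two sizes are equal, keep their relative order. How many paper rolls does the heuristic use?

Sorted descending: 28, 26, 24, 22, 20, 19, 19, 18, 12, 7, 7.
  28 → roll 1 (new)  [load 28/31]
  26 → roll 2 (new)  [load 26/31]
  24 → roll 3 (new)  [load 24/31]
  22 → roll 4 (new)  [load 22/31]
  20 → roll 5 (new)  [load 20/31]
  19 → roll 6 (new)  [load 19/31]
  19 → roll 7 (new)  [load 19/31]
  18 → roll 8 (new)  [load 18/31]
  12 → roll 6  [load 31/31]
  7 → roll 3  [load 31/31]
  7 → roll 4  [load 29/31]
8 paper rolls opened.

8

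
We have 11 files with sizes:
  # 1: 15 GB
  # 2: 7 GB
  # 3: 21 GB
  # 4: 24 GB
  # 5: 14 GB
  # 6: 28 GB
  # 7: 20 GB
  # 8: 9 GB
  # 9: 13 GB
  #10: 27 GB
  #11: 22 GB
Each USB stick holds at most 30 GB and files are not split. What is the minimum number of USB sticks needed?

8

Total = 28 + 27 + 24 + 22 + 21 + 20 + 15 + 14 + 13 + 9 + 7 = 200 GB.
Lower bound: ⌈200/30⌉ = 7 USB sticks.
A packing using 8 USB sticks:
  USB stick 1: 28 = 28
  USB stick 2: 27 = 27
  USB stick 3: 24 = 24
  USB stick 4: 22 + 7 = 29
  USB stick 5: 21 + 9 = 30
  USB stick 6: 20 = 20
  USB stick 7: 15 + 14 = 29
  USB stick 8: 13 = 13
No arrangement into 7 USB sticks stays within capacity, so 8 is optimal.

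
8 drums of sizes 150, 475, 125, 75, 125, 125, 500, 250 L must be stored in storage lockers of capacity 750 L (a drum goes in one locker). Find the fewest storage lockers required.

3

Total = 500 + 475 + 250 + 150 + 125 + 125 + 125 + 75 = 1825 L.
Lower bound: ⌈1825/750⌉ = 3 storage lockers.
A packing using 3 storage lockers:
  locker 1: 500 + 250 = 750
  locker 2: 475 + 150 + 125 = 750
  locker 3: 125 + 125 + 75 = 325
This matches the lower bound, so 3 is optimal.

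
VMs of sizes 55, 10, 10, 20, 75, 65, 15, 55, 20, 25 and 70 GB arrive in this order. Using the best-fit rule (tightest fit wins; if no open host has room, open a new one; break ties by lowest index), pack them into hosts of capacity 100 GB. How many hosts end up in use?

5

  55 → host 1 (new)  [load 55/100]
  10 → host 1  [load 65/100]
  10 → host 1  [load 75/100]
  20 → host 1  [load 95/100]
  75 → host 2 (new)  [load 75/100]
  65 → host 3 (new)  [load 65/100]
  15 → host 2  [load 90/100]
  55 → host 4 (new)  [load 55/100]
  20 → host 3  [load 85/100]
  25 → host 4  [load 80/100]
  70 → host 5 (new)  [load 70/100]
5 hosts opened.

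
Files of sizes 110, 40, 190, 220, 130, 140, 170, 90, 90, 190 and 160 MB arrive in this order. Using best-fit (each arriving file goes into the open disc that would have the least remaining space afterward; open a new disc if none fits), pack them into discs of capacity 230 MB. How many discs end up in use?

8

  110 → disc 1 (new)  [load 110/230]
  40 → disc 1  [load 150/230]
  190 → disc 2 (new)  [load 190/230]
  220 → disc 3 (new)  [load 220/230]
  130 → disc 4 (new)  [load 130/230]
  140 → disc 5 (new)  [load 140/230]
  170 → disc 6 (new)  [load 170/230]
  90 → disc 5  [load 230/230]
  90 → disc 4  [load 220/230]
  190 → disc 7 (new)  [load 190/230]
  160 → disc 8 (new)  [load 160/230]
8 discs opened.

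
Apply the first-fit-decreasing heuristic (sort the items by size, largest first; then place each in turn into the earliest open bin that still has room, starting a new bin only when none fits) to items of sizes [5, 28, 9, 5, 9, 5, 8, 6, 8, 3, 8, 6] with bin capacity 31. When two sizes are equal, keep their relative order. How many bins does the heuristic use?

4

Sorted descending: 28, 9, 9, 8, 8, 8, 6, 6, 5, 5, 5, 3.
  28 → bin 1 (new)  [load 28/31]
  9 → bin 2 (new)  [load 9/31]
  9 → bin 2  [load 18/31]
  8 → bin 2  [load 26/31]
  8 → bin 3 (new)  [load 8/31]
  8 → bin 3  [load 16/31]
  6 → bin 3  [load 22/31]
  6 → bin 3  [load 28/31]
  5 → bin 2  [load 31/31]
  5 → bin 4 (new)  [load 5/31]
  5 → bin 4  [load 10/31]
  3 → bin 1  [load 31/31]
4 bins opened.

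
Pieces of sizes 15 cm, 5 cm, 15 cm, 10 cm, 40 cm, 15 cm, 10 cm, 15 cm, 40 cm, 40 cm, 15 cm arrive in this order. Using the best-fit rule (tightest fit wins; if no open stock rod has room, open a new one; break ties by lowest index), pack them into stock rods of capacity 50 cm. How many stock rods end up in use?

5

  15 → stock rod 1 (new)  [load 15/50]
  5 → stock rod 1  [load 20/50]
  15 → stock rod 1  [load 35/50]
  10 → stock rod 1  [load 45/50]
  40 → stock rod 2 (new)  [load 40/50]
  15 → stock rod 3 (new)  [load 15/50]
  10 → stock rod 2  [load 50/50]
  15 → stock rod 3  [load 30/50]
  40 → stock rod 4 (new)  [load 40/50]
  40 → stock rod 5 (new)  [load 40/50]
  15 → stock rod 3  [load 45/50]
5 stock rods opened.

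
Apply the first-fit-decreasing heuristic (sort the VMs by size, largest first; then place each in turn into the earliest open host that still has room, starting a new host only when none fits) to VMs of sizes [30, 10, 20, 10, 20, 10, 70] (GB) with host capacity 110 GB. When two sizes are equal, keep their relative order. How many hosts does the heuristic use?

Sorted descending: 70, 30, 20, 20, 10, 10, 10.
  70 → host 1 (new)  [load 70/110]
  30 → host 1  [load 100/110]
  20 → host 2 (new)  [load 20/110]
  20 → host 2  [load 40/110]
  10 → host 1  [load 110/110]
  10 → host 2  [load 50/110]
  10 → host 2  [load 60/110]
2 hosts opened.

2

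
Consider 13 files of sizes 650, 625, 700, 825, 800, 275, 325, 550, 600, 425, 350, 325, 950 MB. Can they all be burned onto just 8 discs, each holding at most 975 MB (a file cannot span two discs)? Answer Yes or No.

A valid assignment using 8 discs:
  disc 1: 950 = 950
  disc 2: 825 = 825
  disc 3: 800 = 800
  disc 4: 700 + 275 = 975
  disc 5: 650 + 325 = 975
  disc 6: 625 + 350 = 975
  disc 7: 600 + 325 = 925
  disc 8: 550 + 425 = 975
Every load is within 975 MB, so 8 discs suffice.

Yes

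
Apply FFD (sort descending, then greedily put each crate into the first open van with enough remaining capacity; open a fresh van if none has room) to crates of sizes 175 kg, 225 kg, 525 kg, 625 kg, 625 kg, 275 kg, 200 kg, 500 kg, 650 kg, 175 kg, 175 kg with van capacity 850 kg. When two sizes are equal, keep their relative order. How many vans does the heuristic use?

5

Sorted descending: 650, 625, 625, 525, 500, 275, 225, 200, 175, 175, 175.
  650 → van 1 (new)  [load 650/850]
  625 → van 2 (new)  [load 625/850]
  625 → van 3 (new)  [load 625/850]
  525 → van 4 (new)  [load 525/850]
  500 → van 5 (new)  [load 500/850]
  275 → van 4  [load 800/850]
  225 → van 2  [load 850/850]
  200 → van 1  [load 850/850]
  175 → van 3  [load 800/850]
  175 → van 5  [load 675/850]
  175 → van 5  [load 850/850]
5 vans opened.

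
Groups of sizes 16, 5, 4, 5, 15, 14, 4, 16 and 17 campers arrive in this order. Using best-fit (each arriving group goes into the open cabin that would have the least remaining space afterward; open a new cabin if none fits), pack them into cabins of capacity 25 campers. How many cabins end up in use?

5

  16 → cabin 1 (new)  [load 16/25]
  5 → cabin 1  [load 21/25]
  4 → cabin 1  [load 25/25]
  5 → cabin 2 (new)  [load 5/25]
  15 → cabin 2  [load 20/25]
  14 → cabin 3 (new)  [load 14/25]
  4 → cabin 2  [load 24/25]
  16 → cabin 4 (new)  [load 16/25]
  17 → cabin 5 (new)  [load 17/25]
5 cabins opened.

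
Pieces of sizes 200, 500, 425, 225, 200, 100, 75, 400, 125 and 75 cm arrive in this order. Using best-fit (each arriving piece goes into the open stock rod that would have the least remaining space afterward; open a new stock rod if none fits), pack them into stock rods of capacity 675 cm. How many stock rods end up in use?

4

  200 → stock rod 1 (new)  [load 200/675]
  500 → stock rod 2 (new)  [load 500/675]
  425 → stock rod 1  [load 625/675]
  225 → stock rod 3 (new)  [load 225/675]
  200 → stock rod 3  [load 425/675]
  100 → stock rod 2  [load 600/675]
  75 → stock rod 2  [load 675/675]
  400 → stock rod 4 (new)  [load 400/675]
  125 → stock rod 3  [load 550/675]
  75 → stock rod 3  [load 625/675]
4 stock rods opened.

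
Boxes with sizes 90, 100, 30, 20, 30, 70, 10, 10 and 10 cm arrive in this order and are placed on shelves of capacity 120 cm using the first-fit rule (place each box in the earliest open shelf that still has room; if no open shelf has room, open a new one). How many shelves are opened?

  90 → shelf 1 (new)  [load 90/120]
  100 → shelf 2 (new)  [load 100/120]
  30 → shelf 1  [load 120/120]
  20 → shelf 2  [load 120/120]
  30 → shelf 3 (new)  [load 30/120]
  70 → shelf 3  [load 100/120]
  10 → shelf 3  [load 110/120]
  10 → shelf 3  [load 120/120]
  10 → shelf 4 (new)  [load 10/120]
4 shelves opened.

4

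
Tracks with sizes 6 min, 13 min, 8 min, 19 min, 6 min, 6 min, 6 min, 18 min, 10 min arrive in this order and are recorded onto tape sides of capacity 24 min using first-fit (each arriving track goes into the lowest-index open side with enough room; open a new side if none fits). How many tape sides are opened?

5

  6 → side 1 (new)  [load 6/24]
  13 → side 1  [load 19/24]
  8 → side 2 (new)  [load 8/24]
  19 → side 3 (new)  [load 19/24]
  6 → side 2  [load 14/24]
  6 → side 2  [load 20/24]
  6 → side 4 (new)  [load 6/24]
  18 → side 4  [load 24/24]
  10 → side 5 (new)  [load 10/24]
5 tape sides opened.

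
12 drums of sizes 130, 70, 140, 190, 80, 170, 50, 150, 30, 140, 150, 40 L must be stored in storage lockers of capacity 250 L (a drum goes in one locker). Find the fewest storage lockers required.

7

Total = 190 + 170 + 150 + 150 + 140 + 140 + 130 + 80 + 70 + 50 + 40 + 30 = 1340 L.
Lower bound: ⌈1340/250⌉ = 6 storage lockers.
Also, 7 drums each exceed 125 L, and no two of those can share a locker, so at least 7 storage lockers are needed.
A packing using 7 storage lockers:
  locker 1: 190 + 50 = 240
  locker 2: 170 + 80 = 250
  locker 3: 150 + 70 + 30 = 250
  locker 4: 150 + 40 = 190
  locker 5: 140 = 140
  locker 6: 140 = 140
  locker 7: 130 = 130
This matches the lower bound, so 7 is optimal.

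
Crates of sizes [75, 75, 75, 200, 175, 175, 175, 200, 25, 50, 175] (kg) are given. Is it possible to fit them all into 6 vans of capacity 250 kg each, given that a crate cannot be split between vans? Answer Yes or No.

A valid assignment using 6 vans:
  van 1: 200 + 50 = 250
  van 2: 200 + 25 = 225
  van 3: 175 + 75 = 250
  van 4: 175 + 75 = 250
  van 5: 175 + 75 = 250
  van 6: 175 = 175
Every load is within 250 kg, so 6 vans suffice.

Yes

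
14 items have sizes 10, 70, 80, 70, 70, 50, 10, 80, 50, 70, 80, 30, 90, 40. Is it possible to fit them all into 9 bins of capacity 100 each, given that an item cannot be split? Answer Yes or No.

No

Total = 800; ⌈800/100⌉ = 8.
The bound of 8 does not rule out 9, but exhaustive search shows no assignment into 9 bins of capacity 100 exists — the minimum is 10.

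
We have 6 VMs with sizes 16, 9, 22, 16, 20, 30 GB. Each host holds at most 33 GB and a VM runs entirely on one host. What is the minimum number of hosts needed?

Total = 30 + 22 + 20 + 16 + 16 + 9 = 113 GB.
Lower bound: ⌈113/33⌉ = 4 hosts.
A packing using 4 hosts:
  host 1: 30 = 30
  host 2: 22 + 9 = 31
  host 3: 20 = 20
  host 4: 16 + 16 = 32
This matches the lower bound, so 4 is optimal.

4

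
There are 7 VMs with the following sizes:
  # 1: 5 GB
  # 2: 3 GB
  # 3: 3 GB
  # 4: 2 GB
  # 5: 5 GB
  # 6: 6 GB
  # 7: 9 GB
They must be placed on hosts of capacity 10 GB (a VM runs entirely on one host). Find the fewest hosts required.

Total = 9 + 6 + 5 + 5 + 3 + 3 + 2 = 33 GB.
Lower bound: ⌈33/10⌉ = 4 hosts.
A packing using 4 hosts:
  host 1: 9 = 9
  host 2: 6 + 3 = 9
  host 3: 5 + 5 = 10
  host 4: 3 + 2 = 5
This matches the lower bound, so 4 is optimal.

4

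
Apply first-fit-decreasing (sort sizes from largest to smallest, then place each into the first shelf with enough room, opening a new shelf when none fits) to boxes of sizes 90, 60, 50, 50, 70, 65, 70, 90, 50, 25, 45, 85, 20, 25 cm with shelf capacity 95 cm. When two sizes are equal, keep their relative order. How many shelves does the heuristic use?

10

Sorted descending: 90, 90, 85, 70, 70, 65, 60, 50, 50, 50, 45, 25, 25, 20.
  90 → shelf 1 (new)  [load 90/95]
  90 → shelf 2 (new)  [load 90/95]
  85 → shelf 3 (new)  [load 85/95]
  70 → shelf 4 (new)  [load 70/95]
  70 → shelf 5 (new)  [load 70/95]
  65 → shelf 6 (new)  [load 65/95]
  60 → shelf 7 (new)  [load 60/95]
  50 → shelf 8 (new)  [load 50/95]
  50 → shelf 9 (new)  [load 50/95]
  50 → shelf 10 (new)  [load 50/95]
  45 → shelf 8  [load 95/95]
  25 → shelf 4  [load 95/95]
  25 → shelf 5  [load 95/95]
  20 → shelf 6  [load 85/95]
10 shelves opened.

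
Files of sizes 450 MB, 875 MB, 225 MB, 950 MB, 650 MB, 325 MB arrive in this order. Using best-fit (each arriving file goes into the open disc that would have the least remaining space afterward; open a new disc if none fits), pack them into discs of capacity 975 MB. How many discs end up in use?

  450 → disc 1 (new)  [load 450/975]
  875 → disc 2 (new)  [load 875/975]
  225 → disc 1  [load 675/975]
  950 → disc 3 (new)  [load 950/975]
  650 → disc 4 (new)  [load 650/975]
  325 → disc 4  [load 975/975]
4 discs opened.

4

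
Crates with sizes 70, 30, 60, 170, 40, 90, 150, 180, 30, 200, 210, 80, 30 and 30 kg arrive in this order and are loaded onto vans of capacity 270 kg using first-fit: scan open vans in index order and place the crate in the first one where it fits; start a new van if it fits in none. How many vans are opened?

  70 → van 1 (new)  [load 70/270]
  30 → van 1  [load 100/270]
  60 → van 1  [load 160/270]
  170 → van 2 (new)  [load 170/270]
  40 → van 1  [load 200/270]
  90 → van 2  [load 260/270]
  150 → van 3 (new)  [load 150/270]
  180 → van 4 (new)  [load 180/270]
  30 → van 1  [load 230/270]
  200 → van 5 (new)  [load 200/270]
  210 → van 6 (new)  [load 210/270]
  80 → van 3  [load 230/270]
  30 → van 1  [load 260/270]
  30 → van 3  [load 260/270]
6 vans opened.

6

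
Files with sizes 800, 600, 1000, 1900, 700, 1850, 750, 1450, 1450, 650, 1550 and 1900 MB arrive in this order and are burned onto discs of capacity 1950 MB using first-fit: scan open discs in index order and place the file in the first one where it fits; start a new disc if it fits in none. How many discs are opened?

9

  800 → disc 1 (new)  [load 800/1950]
  600 → disc 1  [load 1400/1950]
  1000 → disc 2 (new)  [load 1000/1950]
  1900 → disc 3 (new)  [load 1900/1950]
  700 → disc 2  [load 1700/1950]
  1850 → disc 4 (new)  [load 1850/1950]
  750 → disc 5 (new)  [load 750/1950]
  1450 → disc 6 (new)  [load 1450/1950]
  1450 → disc 7 (new)  [load 1450/1950]
  650 → disc 5  [load 1400/1950]
  1550 → disc 8 (new)  [load 1550/1950]
  1900 → disc 9 (new)  [load 1900/1950]
9 discs opened.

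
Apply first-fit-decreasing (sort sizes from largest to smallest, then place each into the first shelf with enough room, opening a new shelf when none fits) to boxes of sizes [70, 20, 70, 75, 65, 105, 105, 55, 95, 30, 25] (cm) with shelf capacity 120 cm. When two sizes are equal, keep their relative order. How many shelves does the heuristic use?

Sorted descending: 105, 105, 95, 75, 70, 70, 65, 55, 30, 25, 20.
  105 → shelf 1 (new)  [load 105/120]
  105 → shelf 2 (new)  [load 105/120]
  95 → shelf 3 (new)  [load 95/120]
  75 → shelf 4 (new)  [load 75/120]
  70 → shelf 5 (new)  [load 70/120]
  70 → shelf 6 (new)  [load 70/120]
  65 → shelf 7 (new)  [load 65/120]
  55 → shelf 7  [load 120/120]
  30 → shelf 4  [load 105/120]
  25 → shelf 3  [load 120/120]
  20 → shelf 5  [load 90/120]
7 shelves opened.

7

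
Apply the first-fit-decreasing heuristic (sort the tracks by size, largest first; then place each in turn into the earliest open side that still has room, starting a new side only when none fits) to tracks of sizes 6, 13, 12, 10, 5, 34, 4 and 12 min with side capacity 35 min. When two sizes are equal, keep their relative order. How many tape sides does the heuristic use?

3

Sorted descending: 34, 13, 12, 12, 10, 6, 5, 4.
  34 → side 1 (new)  [load 34/35]
  13 → side 2 (new)  [load 13/35]
  12 → side 2  [load 25/35]
  12 → side 3 (new)  [load 12/35]
  10 → side 2  [load 35/35]
  6 → side 3  [load 18/35]
  5 → side 3  [load 23/35]
  4 → side 3  [load 27/35]
3 tape sides opened.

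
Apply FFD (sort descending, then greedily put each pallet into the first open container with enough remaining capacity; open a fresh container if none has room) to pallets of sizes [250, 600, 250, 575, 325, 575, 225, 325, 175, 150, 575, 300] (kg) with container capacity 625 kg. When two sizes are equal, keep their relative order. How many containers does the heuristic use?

8

Sorted descending: 600, 575, 575, 575, 325, 325, 300, 250, 250, 225, 175, 150.
  600 → container 1 (new)  [load 600/625]
  575 → container 2 (new)  [load 575/625]
  575 → container 3 (new)  [load 575/625]
  575 → container 4 (new)  [load 575/625]
  325 → container 5 (new)  [load 325/625]
  325 → container 6 (new)  [load 325/625]
  300 → container 5  [load 625/625]
  250 → container 6  [load 575/625]
  250 → container 7 (new)  [load 250/625]
  225 → container 7  [load 475/625]
  175 → container 8 (new)  [load 175/625]
  150 → container 7  [load 625/625]
8 containers opened.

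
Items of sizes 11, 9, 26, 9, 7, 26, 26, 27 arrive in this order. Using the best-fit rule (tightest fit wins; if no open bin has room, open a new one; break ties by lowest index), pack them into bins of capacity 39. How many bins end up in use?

5

  11 → bin 1 (new)  [load 11/39]
  9 → bin 1  [load 20/39]
  26 → bin 2 (new)  [load 26/39]
  9 → bin 2  [load 35/39]
  7 → bin 1  [load 27/39]
  26 → bin 3 (new)  [load 26/39]
  26 → bin 4 (new)  [load 26/39]
  27 → bin 5 (new)  [load 27/39]
5 bins opened.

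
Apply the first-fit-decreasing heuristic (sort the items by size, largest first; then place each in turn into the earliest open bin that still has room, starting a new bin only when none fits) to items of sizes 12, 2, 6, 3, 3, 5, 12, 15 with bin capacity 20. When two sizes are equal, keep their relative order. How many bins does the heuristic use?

Sorted descending: 15, 12, 12, 6, 5, 3, 3, 2.
  15 → bin 1 (new)  [load 15/20]
  12 → bin 2 (new)  [load 12/20]
  12 → bin 3 (new)  [load 12/20]
  6 → bin 2  [load 18/20]
  5 → bin 1  [load 20/20]
  3 → bin 3  [load 15/20]
  3 → bin 3  [load 18/20]
  2 → bin 2  [load 20/20]
3 bins opened.

3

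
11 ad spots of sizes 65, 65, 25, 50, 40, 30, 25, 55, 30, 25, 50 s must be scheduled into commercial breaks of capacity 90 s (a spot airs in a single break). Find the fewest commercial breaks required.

6

Total = 65 + 65 + 55 + 50 + 50 + 40 + 30 + 30 + 25 + 25 + 25 = 460 s.
Lower bound: ⌈460/90⌉ = 6 commercial breaks.
A packing using 6 commercial breaks:
  break 1: 65 + 25 = 90
  break 2: 65 + 25 = 90
  break 3: 55 + 30 = 85
  break 4: 50 + 40 = 90
  break 5: 50 + 30 = 80
  break 6: 25 = 25
This matches the lower bound, so 6 is optimal.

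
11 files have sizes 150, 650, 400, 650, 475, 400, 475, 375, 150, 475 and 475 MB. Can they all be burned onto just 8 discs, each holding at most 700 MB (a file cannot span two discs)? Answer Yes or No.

Total = 4675 MB; ⌈4675/700⌉ = 7.
9 files each exceed half the capacity and cannot share a disc, forcing at least 9 discs.
At least 9 discs are required, but only 8 are allowed.

No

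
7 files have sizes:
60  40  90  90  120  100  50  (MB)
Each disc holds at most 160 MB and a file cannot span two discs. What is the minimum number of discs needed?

Total = 120 + 100 + 90 + 90 + 60 + 50 + 40 = 550 MB.
Lower bound: ⌈550/160⌉ = 4 discs.
A packing using 4 discs:
  disc 1: 120 + 40 = 160
  disc 2: 100 + 60 = 160
  disc 3: 90 + 50 = 140
  disc 4: 90 = 90
This matches the lower bound, so 4 is optimal.

4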